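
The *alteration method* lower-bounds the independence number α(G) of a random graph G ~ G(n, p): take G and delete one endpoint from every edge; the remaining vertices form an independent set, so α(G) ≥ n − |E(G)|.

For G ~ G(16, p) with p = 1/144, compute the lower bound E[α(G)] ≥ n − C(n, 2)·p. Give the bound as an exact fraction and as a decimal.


E[|E(G)|] = C(16, 2)·p = 120 · (1/144) = 5/6.
E[α(G)] ≥ n − E[|E(G)|] = 16 − 5/6 = 91/6.
Numerically: ≈ 15.167.
(This is only a lower bound; the true E[α(G)] may be larger.)

E[α(G)] ≥ 91/6 ≈ 15.167.


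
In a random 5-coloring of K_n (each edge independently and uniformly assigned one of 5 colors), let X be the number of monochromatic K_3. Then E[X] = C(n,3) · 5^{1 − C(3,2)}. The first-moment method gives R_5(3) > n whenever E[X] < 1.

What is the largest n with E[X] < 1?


We need C(n, 3) · 5^{1 − 3} < 1, i.e. C(n, 3) < 5^{3 − 1} = 25.
Check values of n near the boundary:
  n = 5: C(5, 3) = 10; 10 < 25? YES
  n = 6: C(6, 3) = 20; 20 < 25? YES
  n = 7: C(7, 3) = 35; 35 < 25? NO
The largest n with C(n, 3) < 25 is n = 6 (where E[X] = 4/5 ≈ 0.800000). Hence R_5(3) > 6, i.e. R_5(3) ≥ 7.

Largest n = 6; hence R_5(3) > 6.


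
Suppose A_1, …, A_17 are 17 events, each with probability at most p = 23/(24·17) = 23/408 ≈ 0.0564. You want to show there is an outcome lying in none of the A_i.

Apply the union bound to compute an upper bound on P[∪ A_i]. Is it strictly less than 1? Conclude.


Union bound: P[∪_{i=1}^{17} A_i] ≤ Σ_i P[A_i] ≤ 17·p = 17·(23/408) = 23/24.
Numerically: 23/24 ≈ 0.9583.
Is 23/24 < 1? YES.
Since P[∪ A_i] ≤ 23/24 < 1, the complement has P[∩ A_i^c] ≥ 1 − 23/24 = 1/24 > 0, so some outcome avoids every A_i.

17·p = 23/24 ≈ 0.9583; existence CERTIFIED by the union bound.


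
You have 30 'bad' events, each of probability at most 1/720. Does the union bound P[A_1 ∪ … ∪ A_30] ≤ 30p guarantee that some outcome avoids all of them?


Union bound: P[∪_{i=1}^{30} A_i] ≤ Σ_i P[A_i] ≤ 30·p = 30·(1/720) = 1/24.
Numerically: 1/24 ≈ 0.0416667.
Is 1/24 < 1? YES.
Since P[∪ A_i] ≤ 1/24 < 1, the complement has P[∩ A_i^c] ≥ 1 − 1/24 = 23/24 > 0, so some outcome avoids every A_i.

30·p = 1/24 ≈ 0.0416667; existence CERTIFIED by the union bound.


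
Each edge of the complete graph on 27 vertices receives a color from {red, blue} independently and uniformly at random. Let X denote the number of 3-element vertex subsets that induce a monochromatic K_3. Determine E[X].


Let X = Σ_S X_S over the C(27, 3) = 2925 subsets S of size 3, where X_S = 1 if the K_3 on S is monochromatic.
For a fixed S, the K_3 on S has C(3, 2) = 3 edges. P[all 3 edges red] = (1/2)^3, and likewise for blue, so P[monochromatic] = 2·(1/2)^3 = 2^{1 − 3} = 1/4.
Summing: E[X] = C(27, 3) · 2^{1 − 3} = 2925 · 1/4 = 2925/4.
Numerically: E[X] ≈ 731.2500.

E[X] = C(27,3)·2^(1−C(3,2)) = 2925/4 ≈ 731.2500.


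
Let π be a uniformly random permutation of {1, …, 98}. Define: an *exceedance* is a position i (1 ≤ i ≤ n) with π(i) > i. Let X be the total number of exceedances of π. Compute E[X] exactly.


Write X = Σ_{i=1}^{98} X_i, where X_i = 1_{π(i) > i}.
For each fixed i, π(i) is uniform over {1, …, 98} (marginal of a uniform permutation), so P[π(i) > i] = (n − i)/n. Summing: Σ_{i=1}^{98} (n − i)/n = (0 + 1 + … + 97)/98 = 98(98 − 1)/(2·98) = (98 − 1)/2.
Hence E[X] = Σ_{i=1}^{98} (98 − i)/98 = 97/2 ≈ 48.500.

E[X] = 97/2 = 48.500.


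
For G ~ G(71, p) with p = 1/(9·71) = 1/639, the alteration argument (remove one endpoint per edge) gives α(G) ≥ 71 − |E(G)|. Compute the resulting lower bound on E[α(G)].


E[|E(G)|] = C(71, 2)·p = 2485 · (1/639) = 35/9.
E[α(G)] ≥ n − E[|E(G)|] = 71 − 35/9 = 604/9.
Numerically: ≈ 67.1111.
(This is only a lower bound; the true E[α(G)] may be larger.)

E[α(G)] ≥ 604/9 ≈ 67.1111.


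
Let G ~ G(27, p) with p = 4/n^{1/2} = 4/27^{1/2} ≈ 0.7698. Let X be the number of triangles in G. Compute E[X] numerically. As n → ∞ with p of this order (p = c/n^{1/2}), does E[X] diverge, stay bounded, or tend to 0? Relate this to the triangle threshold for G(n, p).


Number of potential triangles: C(27, 3) = 2925.
Each occurs with probability p³ ≈ (0.7698)³ ≈ 4.5617799e-01.
By linearity: E[X] = C(27, 3)·p³ ≈ 2925 · 4.5617799e-01 ≈ 1334.32062.
Since α = 1/2 < 1, p = c/n^{1/2} ≫ 1/n is above the triangle threshold p ~ 1/n. Asymptotically E[X] ~ (c³/6)·n^{3(1−α)} = (4³/6)·n^{1.5} → ∞; triangles are abundant w.h.p.

E[X] ≈ 1334.32062; in regime p = Θ(1/n^{1/2}) E[X] diverges (above the triangle threshold p ~ 1/n).


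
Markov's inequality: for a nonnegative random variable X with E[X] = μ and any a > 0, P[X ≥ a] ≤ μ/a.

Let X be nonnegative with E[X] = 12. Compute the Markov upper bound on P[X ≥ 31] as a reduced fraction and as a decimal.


μ = E[X] = 12, a = 31.
Markov: P[X ≥ 31] ≤ μ/a = (12)/31 = 12/31.
Numerically: ≈ 0.387.
(Since a = 31 > μ = 12.000, the bound 12/31 is < 1 and informative.)

P[X ≥ 31] ≤ 12/31 ≈ 0.387.


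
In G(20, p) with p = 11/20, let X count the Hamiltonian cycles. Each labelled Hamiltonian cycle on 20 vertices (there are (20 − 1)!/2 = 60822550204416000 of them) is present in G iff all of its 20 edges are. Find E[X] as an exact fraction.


K_20 has (20 − 1)!/2 = 60822550204416000 labelled Hamiltonian cycles.
For each such Hamiltonian cycle H, let X_H = 1 if all 20 edges of H are present in G. Then P[X_H = 1] = p^{20} = (11/20)^{20} = 672749994932560009201/104857600000000000000000000.
Summing the indicators: E[X] = Σ_H E[X_H] = 60822550204416000 · p^{20} = 60822550204416000 · 672749994932560009201/104857600000000000000000000 = 9989836509230039246035759128621/25600000000000000000.
Numerically: E[X] ≈ 3.90228e+11.

E[X] = 60822550204416000 · (11/20)^{20} = 9989836509230039246035759128621/25600000000000000000 ≈ 3.90228e+11.


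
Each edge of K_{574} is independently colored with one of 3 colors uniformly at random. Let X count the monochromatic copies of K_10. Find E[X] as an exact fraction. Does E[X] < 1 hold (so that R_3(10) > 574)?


E[X] = C(574, 10) · 3^{1 − 45} = 988824035203816502691 · 3^{−44} = 988824035203816502691/984770902183611232881.
As a reduced fraction: E[X] = 109869337244868500299/109418989131512359209 ≈ 1.004116.
Is E[X] < 1? NO.
Since E[X] ≥ 1, the first-moment bound is inconclusive at n = 574; it does NOT by itself certify R_3(10) > 574.

E[X] = 109869337244868500299/109418989131512359209 ≈ 1.004116; E[X] ≥ 1; first-moment method inconclusive here.


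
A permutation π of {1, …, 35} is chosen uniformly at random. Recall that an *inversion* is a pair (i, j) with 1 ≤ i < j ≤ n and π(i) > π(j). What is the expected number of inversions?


Write X = Σ X_I over the C(35, 2) = 595 pairs i < j, with X_I the indicator of one inversion.
There are 595 indicators.
For each fixed pair i < j, the values π(i) and π(j) are two distinct elements of {1, …, 35} in uniformly random order; by symmetry P[π(i) > π(j)] = 1/2.
By linearity: E[X] = 595 · (1/2) = C(35, 2) · (1/2) = 595/2 = 595/2 ≈ 297.500000.

E[X] = 595/2 = 297.500000.


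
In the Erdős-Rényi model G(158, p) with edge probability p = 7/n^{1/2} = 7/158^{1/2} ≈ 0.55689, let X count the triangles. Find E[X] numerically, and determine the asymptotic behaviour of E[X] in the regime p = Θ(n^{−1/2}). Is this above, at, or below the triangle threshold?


Number of potential triangles: C(158, 3) = 644956.
Each occurs with probability p³ ≈ (0.55689)³ ≈ 1.72706423e-01.
By linearity: E[X] = C(158, 3)·p³ ≈ 644956 · 1.72706423e-01 ≈ 111388.043806.
Since α = 1/2 < 1, p = c/n^{1/2} ≫ 1/n is above the triangle threshold p ~ 1/n. Asymptotically E[X] ~ (c³/6)·n^{3(1−α)} = (7³/6)·n^{1.5} → ∞; triangles are abundant w.h.p.

E[X] ≈ 111388.043806; in regime p = Θ(1/n^{1/2}) E[X] diverges (above the triangle threshold p ~ 1/n).


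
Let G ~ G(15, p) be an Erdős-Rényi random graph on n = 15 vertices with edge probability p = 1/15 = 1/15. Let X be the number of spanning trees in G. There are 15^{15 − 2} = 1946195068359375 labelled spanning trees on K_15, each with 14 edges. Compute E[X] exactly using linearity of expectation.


K_15 has 15^{15 − 2} = 1946195068359375 labelled spanning trees.
For each such spanning tree H, let X_H = 1 if all 14 edges of H are present in G. Then P[X_H = 1] = p^{14} = (1/15)^{14} = 1/29192926025390625.
Summing the indicators: E[X] = Σ_H E[X_H] = 1946195068359375 · p^{14} = 1946195068359375 · 1/29192926025390625 = 1/15.
Numerically: E[X] ≈ 0.066667.

E[X] = 1946195068359375 · (1/15)^{14} = 1/15 ≈ 0.066667.


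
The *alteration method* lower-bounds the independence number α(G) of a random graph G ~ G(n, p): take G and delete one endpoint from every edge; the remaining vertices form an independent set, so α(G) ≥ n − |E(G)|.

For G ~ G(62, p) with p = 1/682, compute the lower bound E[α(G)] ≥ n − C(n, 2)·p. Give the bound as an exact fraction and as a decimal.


E[|E(G)|] = C(62, 2)·p = 1891 · (1/682) = 61/22.
E[α(G)] ≥ n − E[|E(G)|] = 62 − 61/22 = 1303/22.
Numerically: ≈ 59.22727.
(This is only a lower bound; the true E[α(G)] may be larger.)

E[α(G)] ≥ 1303/22 ≈ 59.22727.


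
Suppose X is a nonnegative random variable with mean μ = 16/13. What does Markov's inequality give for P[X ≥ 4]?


μ = E[X] = 16/13, a = 4.
Markov: P[X ≥ 4] ≤ μ/a = (16/13)/4 = 4/13.
Numerically: ≈ 0.307692.
(Since a = 4 > μ = 1.230769, the bound 4/13 is < 1 and informative.)

P[X ≥ 4] ≤ 4/13 ≈ 0.307692.


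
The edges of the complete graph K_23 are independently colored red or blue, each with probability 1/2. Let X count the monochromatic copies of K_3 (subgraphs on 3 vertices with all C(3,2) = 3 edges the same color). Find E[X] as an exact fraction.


Let X = Σ_S X_S over the C(23, 3) = 1771 subsets S of size 3, where X_S = 1 if the K_3 on S is monochromatic.
For a fixed S, the K_3 on S has C(3, 2) = 3 edges. P[all 3 edges red] = (1/2)^3, and likewise for blue, so P[monochromatic] = 2·(1/2)^3 = 2^{1 − 3} = 1/4.
By linearity of expectation: E[X] = C(23, 3) · 2^{1 − 3} = 1771 · 1/4 = 1771/4.
Numerically: E[X] ≈ 442.750000.

E[X] = C(23,3)·2^(1−C(3,2)) = 1771/4 ≈ 442.750000.


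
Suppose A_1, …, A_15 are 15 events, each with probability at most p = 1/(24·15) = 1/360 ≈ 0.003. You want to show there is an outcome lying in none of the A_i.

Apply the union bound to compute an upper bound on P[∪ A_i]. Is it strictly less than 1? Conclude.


Union bound: P[∪_{i=1}^{15} A_i] ≤ Σ_i P[A_i] ≤ 15·p = 15·(1/360) = 1/24.
Numerically: 1/24 ≈ 0.042.
Is 1/24 < 1? YES.
Since P[∪ A_i] ≤ 1/24 < 1, the complement has P[∩ A_i^c] ≥ 1 − 1/24 = 23/24 > 0, so some outcome avoids every A_i.

15·p = 1/24 ≈ 0.042; existence CERTIFIED by the union bound.


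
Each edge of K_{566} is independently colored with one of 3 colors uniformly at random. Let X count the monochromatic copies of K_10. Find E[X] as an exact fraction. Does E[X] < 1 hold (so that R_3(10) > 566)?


E[X] = C(566, 10) · 3^{1 − 45} = 858376364549067965458 · 3^{−44} = 858376364549067965458/984770902183611232881.
As a reduced fraction: E[X] = 858376364549067965458/984770902183611232881 ≈ 0.87165.
Is E[X] < 1? YES.
Since E[X] < 1, there exists a 3-coloring of K_{566} with no monochromatic K_10; hence R_3(10) > 566.

E[X] = 858376364549067965458/984770902183611232881 ≈ 0.87165; E[X] < 1, so R_3(10) > 566.


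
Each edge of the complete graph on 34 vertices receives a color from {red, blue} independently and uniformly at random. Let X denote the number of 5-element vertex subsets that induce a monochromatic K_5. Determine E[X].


Let X = Σ_S X_S over the C(34, 5) = 278256 subsets S of size 5, where X_S = 1 if the K_5 on S is monochromatic.
For a fixed S, the K_5 on S has C(5, 2) = 10 edges. P[all 10 edges red] = (1/2)^10, and likewise for blue, so P[monochromatic] = 2·(1/2)^10 = 2^{1 − 10} = 1/512.
By linearity: E[X] = C(34, 5) · 2^{1 − 10} = 278256 · 1/512 = 17391/32.
Numerically: E[X] ≈ 543.4688.

E[X] = C(34,5)·2^(1−C(5,2)) = 17391/32 ≈ 543.4688.


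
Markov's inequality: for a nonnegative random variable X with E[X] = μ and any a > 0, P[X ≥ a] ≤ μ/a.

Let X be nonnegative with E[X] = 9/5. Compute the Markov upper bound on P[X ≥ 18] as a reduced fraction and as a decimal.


μ = E[X] = 9/5, a = 18.
Markov: P[X ≥ 18] ≤ μ/a = (9/5)/18 = 1/10.
Numerically: ≈ 0.1000.
(Since a = 18 > μ = 1.8000, the bound 1/10 is < 1 and informative.)

P[X ≥ 18] ≤ 1/10 ≈ 0.1000.


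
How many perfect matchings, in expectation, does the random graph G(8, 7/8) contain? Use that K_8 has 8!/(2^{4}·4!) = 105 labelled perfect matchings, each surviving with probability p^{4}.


K_8 has 8!/(2^{4}·4!) = 105 labelled perfect matchings.
For each such perfect matching H, let X_H = 1 if all 4 edges of H are present in G. Then P[X_H = 1] = p^{4} = (7/8)^{4} = 2401/4096.
Summing the indicators: E[X] = Σ_H E[X_H] = 105 · p^{4} = 105 · 2401/4096 = 252105/4096.
Numerically: E[X] ≈ 61.55.

E[X] = 105 · (7/8)^{4} = 252105/4096 ≈ 61.55.


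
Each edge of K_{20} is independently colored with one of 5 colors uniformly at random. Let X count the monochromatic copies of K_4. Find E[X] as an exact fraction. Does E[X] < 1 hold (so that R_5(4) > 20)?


E[X] = C(20, 4) · 5^{1 − 6} = 4845 · 5^{−5} = 4845/3125.
As a reduced fraction: E[X] = 969/625 ≈ 1.5504000.
Is E[X] < 1? NO.
Since E[X] ≥ 1, the first-moment bound is inconclusive at n = 20; it does NOT by itself certify R_5(4) > 20.

E[X] = 969/625 ≈ 1.5504000; E[X] ≥ 1; first-moment method inconclusive here.


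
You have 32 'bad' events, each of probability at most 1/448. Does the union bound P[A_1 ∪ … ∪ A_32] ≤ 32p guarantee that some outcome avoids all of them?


Union bound: P[∪_{i=1}^{32} A_i] ≤ Σ_i P[A_i] ≤ 32·p = 32·(1/448) = 1/14.
Numerically: 1/14 ≈ 0.0714.
Is 1/14 < 1? YES.
Since P[∪ A_i] ≤ 1/14 < 1, the complement has P[∩ A_i^c] ≥ 1 − 1/14 = 13/14 > 0, so some outcome avoids every A_i.

32·p = 1/14 ≈ 0.0714; existence CERTIFIED by the union bound.


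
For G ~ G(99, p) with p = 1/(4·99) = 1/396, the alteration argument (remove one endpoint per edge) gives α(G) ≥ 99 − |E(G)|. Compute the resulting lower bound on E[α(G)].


E[|E(G)|] = C(99, 2)·p = 4851 · (1/396) = 49/4.
E[α(G)] ≥ n − E[|E(G)|] = 99 − 49/4 = 347/4.
Numerically: ≈ 86.75000.
(This is only a lower bound; the true E[α(G)] may be larger.)

E[α(G)] ≥ 347/4 ≈ 86.75000.


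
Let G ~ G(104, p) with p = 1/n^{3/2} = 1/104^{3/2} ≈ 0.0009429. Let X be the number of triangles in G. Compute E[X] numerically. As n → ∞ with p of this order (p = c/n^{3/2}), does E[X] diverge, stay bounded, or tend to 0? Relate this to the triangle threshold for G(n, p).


Number of potential triangles: C(104, 3) = 182104.
Each occurs with probability p³ ≈ (0.0009429)³ ≈ 8.382045e-10.
By linearity: E[X] = C(104, 3)·p³ ≈ 182104 · 8.382045e-10 ≈ 0.0002.
Since α = 3/2 > 1, p = c/n^{3/2} = o(1/n) is below the triangle threshold p ~ 1/n. Asymptotically E[X] ~ (c³/6)·n^{3(1−α)} = (1³/6)·n^{-1.5} → 0, so by Markov's inequality G has no triangles w.h.p.

E[X] ≈ 0.0002; in regime p = Θ(1/n^{3/2}) E[X] tends to 0 (below the triangle threshold p ~ 1/n).


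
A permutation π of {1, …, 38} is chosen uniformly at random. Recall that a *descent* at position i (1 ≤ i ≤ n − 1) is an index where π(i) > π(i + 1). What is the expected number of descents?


Write X = Σ X_I over i = 1, …, 37, with X_I the indicator of one descent.
There are 37 indicators.
For each fixed i, the pair (π(i), π(i+1)) is a uniformly random ordered pair of distinct values from {1, …, 38}; by symmetry P[π(i) > π(i+1)] = 1/2.
By linearity: E[X] = 37 · (1/2) = (38 − 1) · (1/2) = 37/2 ≈ 18.50000.

E[X] = 37/2 = 18.50000.


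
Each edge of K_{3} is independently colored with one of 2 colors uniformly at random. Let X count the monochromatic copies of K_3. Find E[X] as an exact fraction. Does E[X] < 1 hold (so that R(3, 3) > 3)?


E[X] = C(3, 3) · 2^{1 − 3} = 1 · 2^{−2} = 1/4.
As a reduced fraction: E[X] = 1/4 ≈ 0.250000.
Is E[X] < 1? YES.
Since E[X] < 1, there exists a 2-coloring of K_{3} with no monochromatic K_3; hence R(3, 3) > 3.

E[X] = 1/4 ≈ 0.250000; E[X] < 1, so R(3, 3) > 3.


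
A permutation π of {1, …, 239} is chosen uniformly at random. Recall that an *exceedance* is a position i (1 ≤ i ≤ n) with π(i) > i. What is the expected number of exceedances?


Write X = Σ_{i=1}^{239} X_i, where X_i = 1_{π(i) > i}.
For each fixed i, π(i) is uniform over {1, …, 239} (marginal of a uniform permutation), so P[π(i) > i] = (n − i)/n. Summing: Σ_{i=1}^{239} (n − i)/n = (0 + 1 + … + 238)/239 = 239(239 − 1)/(2·239) = (239 − 1)/2.
Hence E[X] = Σ_{i=1}^{239} (239 − i)/239 = 119 ≈ 119.000.

E[X] = 119 = 119.000.


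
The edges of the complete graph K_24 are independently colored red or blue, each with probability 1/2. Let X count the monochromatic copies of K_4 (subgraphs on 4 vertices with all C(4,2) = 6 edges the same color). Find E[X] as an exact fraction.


Let X = Σ_S X_S over the C(24, 4) = 10626 subsets S of size 4, where X_S = 1 if the K_4 on S is monochromatic.
For a fixed S, the K_4 on S has C(4, 2) = 6 edges. P[all 6 edges red] = (1/2)^6, and likewise for blue, so P[monochromatic] = 2·(1/2)^6 = 2^{1 − 6} = 1/32.
By linearity of expectation: E[X] = C(24, 4) · 2^{1 − 6} = 10626 · 1/32 = 5313/16.
Numerically: E[X] ≈ 332.062.

E[X] = C(24,4)·2^(1−C(4,2)) = 5313/16 ≈ 332.062.


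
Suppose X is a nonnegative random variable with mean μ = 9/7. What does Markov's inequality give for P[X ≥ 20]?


μ = E[X] = 9/7, a = 20.
Markov: P[X ≥ 20] ≤ μ/a = (9/7)/20 = 9/140.
Numerically: ≈ 0.064.
(Since a = 20 > μ = 1.286, the bound 9/140 is < 1 and informative.)

P[X ≥ 20] ≤ 9/140 ≈ 0.064.


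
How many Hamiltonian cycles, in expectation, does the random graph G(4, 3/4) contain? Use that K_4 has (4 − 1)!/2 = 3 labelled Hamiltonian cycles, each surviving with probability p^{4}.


K_4 has (4 − 1)!/2 = 3 labelled Hamiltonian cycles.
For each such Hamiltonian cycle H, let X_H = 1 if all 4 edges of H are present in G. Then P[X_H = 1] = p^{4} = (3/4)^{4} = 81/256.
Summing the indicators: E[X] = Σ_H E[X_H] = 3 · p^{4} = 3 · 81/256 = 243/256.
Numerically: E[X] ≈ 0.94922.

E[X] = 3 · (3/4)^{4} = 243/256 ≈ 0.94922.


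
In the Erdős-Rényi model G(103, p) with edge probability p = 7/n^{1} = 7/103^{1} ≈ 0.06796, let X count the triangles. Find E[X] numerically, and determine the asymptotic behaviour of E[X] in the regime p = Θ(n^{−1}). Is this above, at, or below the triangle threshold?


Number of potential triangles: C(103, 3) = 176851.
Each occurs with probability p³ ≈ (0.06796)³ ≈ 3.138936e-04.
By linearity: E[X] = C(103, 3)·p³ ≈ 176851 · 3.138936e-04 ≈ 55.5124.
Here α = 1, so p = 7/n is exactly at the triangle threshold p ~ 1/n. Asymptotically E[X] → c³/6 = 7³/6 = 343/6 ≈ 57.1667, a bounded constant. In this regime the triangle count is asymptotically Poisson(c³/6).

E[X] ≈ 55.5124; in regime p = Θ(1/n^{1}) E[X] stays bounded (at the triangle threshold p ~ 1/n).


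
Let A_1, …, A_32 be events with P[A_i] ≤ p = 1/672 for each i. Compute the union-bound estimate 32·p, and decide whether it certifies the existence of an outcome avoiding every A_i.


Union bound: P[∪_{i=1}^{32} A_i] ≤ Σ_i P[A_i] ≤ 32·p = 32·(1/672) = 1/21.
Numerically: 1/21 ≈ 0.0476190.
Is 1/21 < 1? YES.
Since P[∪ A_i] ≤ 1/21 < 1, the complement has P[∩ A_i^c] ≥ 1 − 1/21 = 20/21 > 0, so some outcome avoids every A_i.

32·p = 1/21 ≈ 0.0476190; existence CERTIFIED by the union bound.


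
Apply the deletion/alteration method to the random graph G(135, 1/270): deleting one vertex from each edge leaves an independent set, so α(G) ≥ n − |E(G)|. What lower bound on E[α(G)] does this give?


E[|E(G)|] = C(135, 2)·p = 9045 · (1/270) = 67/2.
E[α(G)] ≥ n − E[|E(G)|] = 135 − 67/2 = 203/2.
Numerically: ≈ 101.500000.
(This is only a lower bound; the true E[α(G)] may be larger.)

E[α(G)] ≥ 203/2 ≈ 101.500000.


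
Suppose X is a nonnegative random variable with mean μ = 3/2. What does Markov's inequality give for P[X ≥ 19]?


μ = E[X] = 3/2, a = 19.
Markov: P[X ≥ 19] ≤ μ/a = (3/2)/19 = 3/38.
Numerically: ≈ 0.079.
(Since a = 19 > μ = 1.500, the bound 3/38 is < 1 and informative.)

P[X ≥ 19] ≤ 3/38 ≈ 0.079.


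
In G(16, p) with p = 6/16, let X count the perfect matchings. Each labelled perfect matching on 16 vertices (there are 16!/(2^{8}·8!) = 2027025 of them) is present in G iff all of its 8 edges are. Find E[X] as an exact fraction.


K_16 has 16!/(2^{8}·8!) = 2027025 labelled perfect matchings.
For each such perfect matching H, let X_H = 1 if all 8 edges of H are present in G. Then P[X_H = 1] = p^{8} = (3/8)^{8} = 6561/16777216.
By linearity of expectation: E[X] = Σ_H E[X_H] = 2027025 · p^{8} = 2027025 · 6561/16777216 = 13299311025/16777216.
Numerically: E[X] ≈ 792.7.

E[X] = 2027025 · (3/8)^{8} = 13299311025/16777216 ≈ 792.7.


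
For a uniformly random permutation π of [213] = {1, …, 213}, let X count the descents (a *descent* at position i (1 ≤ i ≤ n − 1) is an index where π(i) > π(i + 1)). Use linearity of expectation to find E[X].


Write X = Σ X_I over i = 1, …, 212, with X_I the indicator of one descent.
There are 212 indicators.
For each fixed i, the pair (π(i), π(i+1)) is a uniformly random ordered pair of distinct values from {1, …, 213}; by symmetry P[π(i) > π(i+1)] = 1/2.
By linearity: E[X] = 212 · (1/2) = (213 − 1) · (1/2) = 106 ≈ 106.0000.

E[X] = 106 = 106.0000.


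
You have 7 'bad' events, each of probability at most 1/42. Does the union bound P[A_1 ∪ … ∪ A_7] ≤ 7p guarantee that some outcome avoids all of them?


Union bound: P[∪_{i=1}^{7} A_i] ≤ Σ_i P[A_i] ≤ 7·p = 7·(1/42) = 1/6.
Numerically: 1/6 ≈ 0.1667.
Is 1/6 < 1? YES.
Since P[∪ A_i] ≤ 1/6 < 1, the complement has P[∩ A_i^c] ≥ 1 − 1/6 = 5/6 > 0, so some outcome avoids every A_i.

7·p = 1/6 ≈ 0.1667; existence CERTIFIED by the union bound.


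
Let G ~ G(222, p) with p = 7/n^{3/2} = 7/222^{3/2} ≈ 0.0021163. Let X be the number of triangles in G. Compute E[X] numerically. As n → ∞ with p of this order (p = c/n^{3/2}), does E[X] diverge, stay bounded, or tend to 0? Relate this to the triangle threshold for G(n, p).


Number of potential triangles: C(222, 3) = 1798940.
Each occurs with probability p³ ≈ (0.0021163)³ ≈ 9.4777606e-09.
By linearity: E[X] = C(222, 3)·p³ ≈ 1798940 · 9.4777606e-09 ≈ 0.01705.
Since α = 3/2 > 1, p = c/n^{3/2} = o(1/n) is below the triangle threshold p ~ 1/n. Asymptotically E[X] ~ (c³/6)·n^{3(1−α)} = (7³/6)·n^{-1.5} → 0, so by Markov's inequality G has no triangles w.h.p.

E[X] ≈ 0.01705; in regime p = Θ(1/n^{3/2}) E[X] tends to 0 (below the triangle threshold p ~ 1/n).


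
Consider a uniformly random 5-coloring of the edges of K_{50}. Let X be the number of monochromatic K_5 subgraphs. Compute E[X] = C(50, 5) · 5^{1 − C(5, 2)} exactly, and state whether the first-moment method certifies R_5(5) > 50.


E[X] = C(50, 5) · 5^{1 − 10} = 2118760 · 5^{−9} = 2118760/1953125.
As a reduced fraction: E[X] = 423752/390625 ≈ 1.0848.
Is E[X] < 1? NO.
Since E[X] ≥ 1, the first-moment bound is inconclusive at n = 50; it does NOT by itself certify R_5(5) > 50.

E[X] = 423752/390625 ≈ 1.0848; E[X] ≥ 1; first-moment method inconclusive here.


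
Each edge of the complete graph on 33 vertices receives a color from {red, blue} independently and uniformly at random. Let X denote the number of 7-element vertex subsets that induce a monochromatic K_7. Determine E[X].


Let X = Σ_S X_S over the C(33, 7) = 4272048 subsets S of size 7, where X_S = 1 if the K_7 on S is monochromatic.
For a fixed S, the K_7 on S has C(7, 2) = 21 edges. P[all 21 edges red] = (1/2)^21, and likewise for blue, so P[monochromatic] = 2·(1/2)^21 = 2^{1 − 21} = 1/1048576.
By linearity: E[X] = C(33, 7) · 2^{1 − 21} = 4272048 · 1/1048576 = 267003/65536.
Numerically: E[X] ≈ 4.074.

E[X] = C(33,7)·2^(1−C(7,2)) = 267003/65536 ≈ 4.074.


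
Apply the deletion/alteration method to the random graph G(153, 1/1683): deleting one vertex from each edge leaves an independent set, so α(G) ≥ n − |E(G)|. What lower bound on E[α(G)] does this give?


E[|E(G)|] = C(153, 2)·p = 11628 · (1/1683) = 76/11.
E[α(G)] ≥ n − E[|E(G)|] = 153 − 76/11 = 1607/11.
Numerically: ≈ 146.0909.
(This is only a lower bound; the true E[α(G)] may be larger.)

E[α(G)] ≥ 1607/11 ≈ 146.0909.


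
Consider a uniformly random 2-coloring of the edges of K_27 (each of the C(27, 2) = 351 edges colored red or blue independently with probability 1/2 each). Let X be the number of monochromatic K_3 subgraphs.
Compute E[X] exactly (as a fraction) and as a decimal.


Let X = Σ_S X_S over the C(27, 3) = 2925 subsets S of size 3, where X_S = 1 if the K_3 on S is monochromatic.
For a fixed S, the K_3 on S has C(3, 2) = 3 edges. P[all 3 edges red] = (1/2)^3, and likewise for blue, so P[monochromatic] = 2·(1/2)^3 = 2^{1 − 3} = 1/4.
By linearity: E[X] = C(27, 3) · 2^{1 − 3} = 2925 · 1/4 = 2925/4.
Numerically: E[X] ≈ 731.2500.

E[X] = C(27,3)·2^(1−C(3,2)) = 2925/4 ≈ 731.2500.


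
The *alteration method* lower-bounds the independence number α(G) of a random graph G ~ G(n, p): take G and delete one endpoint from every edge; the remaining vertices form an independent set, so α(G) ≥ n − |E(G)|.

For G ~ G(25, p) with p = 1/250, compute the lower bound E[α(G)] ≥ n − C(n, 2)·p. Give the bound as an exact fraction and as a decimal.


E[|E(G)|] = C(25, 2)·p = 300 · (1/250) = 6/5.
E[α(G)] ≥ n − E[|E(G)|] = 25 − 6/5 = 119/5.
Numerically: ≈ 23.800000.
(This is only a lower bound; the true E[α(G)] may be larger.)

E[α(G)] ≥ 119/5 ≈ 23.800000.


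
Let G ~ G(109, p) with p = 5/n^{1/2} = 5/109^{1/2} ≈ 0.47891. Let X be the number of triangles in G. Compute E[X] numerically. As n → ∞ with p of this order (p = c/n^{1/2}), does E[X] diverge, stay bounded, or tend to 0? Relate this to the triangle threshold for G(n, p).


Number of potential triangles: C(109, 3) = 209934.
Each occurs with probability p³ ≈ (0.47891)³ ≈ 1.0984246e-01.
By linearity: E[X] = C(109, 3)·p³ ≈ 209934 · 1.0984246e-01 ≈ 23059.66782.
Since α = 1/2 < 1, p = c/n^{1/2} ≫ 1/n is above the triangle threshold p ~ 1/n. Asymptotically E[X] ~ (c³/6)·n^{3(1−α)} = (5³/6)·n^{1.5} → ∞; triangles are abundant w.h.p.

E[X] ≈ 23059.66782; in regime p = Θ(1/n^{1/2}) E[X] diverges (above the triangle threshold p ~ 1/n).


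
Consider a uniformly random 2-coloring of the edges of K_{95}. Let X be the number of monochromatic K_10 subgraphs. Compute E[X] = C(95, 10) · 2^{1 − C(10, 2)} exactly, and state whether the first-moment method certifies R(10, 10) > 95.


E[X] = C(95, 10) · 2^{1 − 45} = 10104934117421 · 2^{−44} = 10104934117421/17592186044416.
As a reduced fraction: E[X] = 10104934117421/17592186044416 ≈ 0.57440.
Is E[X] < 1? YES.
Since E[X] < 1, there exists a 2-coloring of K_{95} with no monochromatic K_10; hence R(10, 10) > 95.

E[X] = 10104934117421/17592186044416 ≈ 0.57440; E[X] < 1, so R(10, 10) > 95.


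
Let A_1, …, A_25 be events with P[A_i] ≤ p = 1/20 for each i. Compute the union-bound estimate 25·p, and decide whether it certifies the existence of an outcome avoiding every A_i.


Union bound: P[∪_{i=1}^{25} A_i] ≤ Σ_i P[A_i] ≤ 25·p = 25·(1/20) = 5/4.
Numerically: 5/4 ≈ 1.2500.
Is 5/4 < 1? NO.
Since the bound 5/4 is ≥ 1, the union bound is uninformative here; it does NOT by itself certify existence.

25·p = 5/4 ≈ 1.2500; existence NOT certified by the union bound.


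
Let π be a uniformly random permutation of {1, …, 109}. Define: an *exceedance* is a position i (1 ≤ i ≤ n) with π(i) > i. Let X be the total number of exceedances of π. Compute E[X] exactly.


Write X = Σ_{i=1}^{109} X_i, where X_i = 1_{π(i) > i}.
For each fixed i, π(i) is uniform over {1, …, 109} (marginal of a uniform permutation), so P[π(i) > i] = (n − i)/n. Summing: Σ_{i=1}^{109} (n − i)/n = (0 + 1 + … + 108)/109 = 109(109 − 1)/(2·109) = (109 − 1)/2.
Hence E[X] = Σ_{i=1}^{109} (109 − i)/109 = 54 ≈ 54.00000.

E[X] = 54 = 54.00000.


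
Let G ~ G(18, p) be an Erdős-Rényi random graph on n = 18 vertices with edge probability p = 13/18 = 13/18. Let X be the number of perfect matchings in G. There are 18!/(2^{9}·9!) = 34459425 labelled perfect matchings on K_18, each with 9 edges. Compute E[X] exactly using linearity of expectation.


K_18 has 18!/(2^{9}·9!) = 34459425 labelled perfect matchings.
For each such perfect matching H, let X_H = 1 if all 9 edges of H are present in G. Then P[X_H = 1] = p^{9} = (13/18)^{9} = 10604499373/198359290368.
By linearity: E[X] = Σ_H E[X_H] = 34459425 · p^{9} = 34459425 · 10604499373/198359290368 = 4511419145758525/2448880128.
Numerically: E[X] ≈ 1.84224e+06.

E[X] = 34459425 · (13/18)^{9} = 4511419145758525/2448880128 ≈ 1.84224e+06.


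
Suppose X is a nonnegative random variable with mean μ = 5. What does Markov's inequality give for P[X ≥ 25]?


μ = E[X] = 5, a = 25.
Markov: P[X ≥ 25] ≤ μ/a = (5)/25 = 1/5.
Numerically: ≈ 0.200.
(Since a = 25 > μ = 5.000, the bound 1/5 is < 1 and informative.)

P[X ≥ 25] ≤ 1/5 ≈ 0.200.


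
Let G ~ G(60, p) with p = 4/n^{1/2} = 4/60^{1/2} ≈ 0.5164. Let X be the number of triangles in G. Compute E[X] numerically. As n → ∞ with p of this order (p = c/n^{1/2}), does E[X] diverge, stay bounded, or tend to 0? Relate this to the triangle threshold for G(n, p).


Number of potential triangles: C(60, 3) = 34220.
Each occurs with probability p³ ≈ (0.5164)³ ≈ 1.3770607e-01.
By linearity: E[X] = C(60, 3)·p³ ≈ 34220 · 1.3770607e-01 ≈ 4712.30187.
Since α = 1/2 < 1, p = c/n^{1/2} ≫ 1/n is above the triangle threshold p ~ 1/n. Asymptotically E[X] ~ (c³/6)·n^{3(1−α)} = (4³/6)·n^{1.5} → ∞; triangles are abundant w.h.p.

E[X] ≈ 4712.30187; in regime p = Θ(1/n^{1/2}) E[X] diverges (above the triangle threshold p ~ 1/n).


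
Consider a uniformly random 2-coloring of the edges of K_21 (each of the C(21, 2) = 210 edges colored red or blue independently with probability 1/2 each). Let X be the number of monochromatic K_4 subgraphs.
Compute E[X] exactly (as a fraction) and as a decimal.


Let X = Σ_S X_S over the C(21, 4) = 5985 subsets S of size 4, where X_S = 1 if the K_4 on S is monochromatic.
For a fixed S, the K_4 on S has C(4, 2) = 6 edges. P[all 6 edges red] = (1/2)^6, and likewise for blue, so P[monochromatic] = 2·(1/2)^6 = 2^{1 − 6} = 1/32.
Summing: E[X] = C(21, 4) · 2^{1 − 6} = 5985 · 1/32 = 5985/32.
Numerically: E[X] ≈ 187.03125.

E[X] = C(21,4)·2^(1−C(4,2)) = 5985/32 ≈ 187.03125.


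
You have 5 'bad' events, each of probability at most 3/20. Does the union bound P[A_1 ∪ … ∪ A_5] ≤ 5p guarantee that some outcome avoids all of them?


Union bound: P[∪_{i=1}^{5} A_i] ≤ Σ_i P[A_i] ≤ 5·p = 5·(3/20) = 3/4.
Numerically: 3/4 ≈ 0.750000.
Is 3/4 < 1? YES.
Since P[∪ A_i] ≤ 3/4 < 1, the complement has P[∩ A_i^c] ≥ 1 − 3/4 = 1/4 > 0, so some outcome avoids every A_i.

5·p = 3/4 ≈ 0.750000; existence CERTIFIED by the union bound.


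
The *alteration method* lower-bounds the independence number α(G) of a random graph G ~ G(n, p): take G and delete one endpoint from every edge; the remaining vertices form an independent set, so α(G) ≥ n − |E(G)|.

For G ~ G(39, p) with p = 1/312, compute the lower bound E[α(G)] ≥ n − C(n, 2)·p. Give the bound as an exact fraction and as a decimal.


E[|E(G)|] = C(39, 2)·p = 741 · (1/312) = 19/8.
E[α(G)] ≥ n − E[|E(G)|] = 39 − 19/8 = 293/8.
Numerically: ≈ 36.6250.
(This is only a lower bound; the true E[α(G)] may be larger.)

E[α(G)] ≥ 293/8 ≈ 36.6250.


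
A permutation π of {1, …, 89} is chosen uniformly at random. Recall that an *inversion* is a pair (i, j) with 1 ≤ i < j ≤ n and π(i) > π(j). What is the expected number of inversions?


Write X = Σ X_I over the C(89, 2) = 3916 pairs i < j, with X_I the indicator of one inversion.
There are 3916 indicators.
For each fixed pair i < j, the values π(i) and π(j) are two distinct elements of {1, …, 89} in uniformly random order; by symmetry P[π(i) > π(j)] = 1/2.
By linearity: E[X] = 3916 · (1/2) = C(89, 2) · (1/2) = 3916/2 = 1958 ≈ 1958.000000.

E[X] = 1958 = 1958.000000.


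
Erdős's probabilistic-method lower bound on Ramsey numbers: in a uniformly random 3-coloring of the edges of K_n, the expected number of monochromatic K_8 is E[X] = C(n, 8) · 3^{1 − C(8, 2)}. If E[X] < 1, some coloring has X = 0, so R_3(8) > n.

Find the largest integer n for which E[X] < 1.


We need C(n, 8) · 3^{1 − 28} < 1, i.e. C(n, 8) < 3^{28 − 1} = 7625597484987.
Check values of n near the boundary:
  n = 153: C(153, 8) = 6183023199255; 6183023199255 < 7625597484987? YES
  n = 154: C(154, 8) = 6521818990995; 6521818990995 < 7625597484987? YES
  n = 155: C(155, 8) = 6876747915675; 6876747915675 < 7625597484987? YES
  n = 156: C(156, 8) = 7248464019225; 7248464019225 < 7625597484987? YES
  n = 157: C(157, 8) = 7637643295425; 7637643295425 < 7625597484987? NO
  n = 158: C(158, 8) = 8044984271181; 8044984271181 < 7625597484987? NO
  n = 159: C(159, 8) = 8471208603429; 8471208603429 < 7625597484987? NO
The largest n with C(n, 8) < 7625597484987 is n = 156 (where E[X] = 805384891025/847288609443 ≈ 0.95054). Hence R_3(8) > 156, i.e. R_3(8) ≥ 157.

Largest n = 156; hence R_3(8) > 156.


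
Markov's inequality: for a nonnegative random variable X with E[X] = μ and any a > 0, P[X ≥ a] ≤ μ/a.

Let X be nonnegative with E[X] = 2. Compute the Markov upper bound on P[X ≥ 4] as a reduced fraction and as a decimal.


μ = E[X] = 2, a = 4.
Markov: P[X ≥ 4] ≤ μ/a = (2)/4 = 1/2.
Numerically: ≈ 0.500000.
(Since a = 4 > μ = 2.000000, the bound 1/2 is < 1 and informative.)

P[X ≥ 4] ≤ 1/2 ≈ 0.500000.


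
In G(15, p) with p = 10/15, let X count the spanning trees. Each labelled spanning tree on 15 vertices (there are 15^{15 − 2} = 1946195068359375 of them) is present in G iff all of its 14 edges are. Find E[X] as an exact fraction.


K_15 has 15^{15 − 2} = 1946195068359375 labelled spanning trees.
For each such spanning tree H, let X_H = 1 if all 14 edges of H are present in G. Then P[X_H = 1] = p^{14} = (2/3)^{14} = 16384/4782969.
Summing the indicators: E[X] = Σ_H E[X_H] = 1946195068359375 · p^{14} = 1946195068359375 · 16384/4782969 = 20000000000000/3.
Numerically: E[X] ≈ 6.6667e+12.

E[X] = 1946195068359375 · (2/3)^{14} = 20000000000000/3 ≈ 6.6667e+12.


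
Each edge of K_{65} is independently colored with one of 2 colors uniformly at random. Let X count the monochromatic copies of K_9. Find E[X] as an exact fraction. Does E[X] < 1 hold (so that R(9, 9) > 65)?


E[X] = C(65, 9) · 2^{1 − 36} = 31966749880 · 2^{−35} = 31966749880/34359738368.
As a reduced fraction: E[X] = 3995843735/4294967296 ≈ 0.9304.
Is E[X] < 1? YES.
Since E[X] < 1, there exists a 2-coloring of K_{65} with no monochromatic K_9; hence R(9, 9) > 65.

E[X] = 3995843735/4294967296 ≈ 0.9304; E[X] < 1, so R(9, 9) > 65.


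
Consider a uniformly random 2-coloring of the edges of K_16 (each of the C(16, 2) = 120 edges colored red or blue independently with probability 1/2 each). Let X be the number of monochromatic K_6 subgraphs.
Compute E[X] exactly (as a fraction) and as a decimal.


Let X = Σ_S X_S over the C(16, 6) = 8008 subsets S of size 6, where X_S = 1 if the K_6 on S is monochromatic.
For a fixed S, the K_6 on S has C(6, 2) = 15 edges. P[all 15 edges red] = (1/2)^15, and likewise for blue, so P[monochromatic] = 2·(1/2)^15 = 2^{1 − 15} = 1/16384.
Summing: E[X] = C(16, 6) · 2^{1 − 15} = 8008 · 1/16384 = 1001/2048.
Numerically: E[X] ≈ 0.4888.

E[X] = C(16,6)·2^(1−C(6,2)) = 1001/2048 ≈ 0.4888.


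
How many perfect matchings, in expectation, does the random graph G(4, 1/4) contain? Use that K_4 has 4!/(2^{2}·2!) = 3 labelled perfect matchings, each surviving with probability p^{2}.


K_4 has 4!/(2^{2}·2!) = 3 labelled perfect matchings.
For each such perfect matching H, let X_H = 1 if all 2 edges of H are present in G. Then P[X_H = 1] = p^{2} = (1/4)^{2} = 1/16.
By linearity of expectation: E[X] = Σ_H E[X_H] = 3 · p^{2} = 3 · 1/16 = 3/16.
Numerically: E[X] ≈ 0.1875.

E[X] = 3 · (1/4)^{2} = 3/16 ≈ 0.1875.


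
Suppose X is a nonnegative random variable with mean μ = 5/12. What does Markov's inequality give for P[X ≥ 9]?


μ = E[X] = 5/12, a = 9.
Markov: P[X ≥ 9] ≤ μ/a = (5/12)/9 = 5/108.
Numerically: ≈ 0.04630.
(Since a = 9 > μ = 0.41667, the bound 5/108 is < 1 and informative.)

P[X ≥ 9] ≤ 5/108 ≈ 0.04630.


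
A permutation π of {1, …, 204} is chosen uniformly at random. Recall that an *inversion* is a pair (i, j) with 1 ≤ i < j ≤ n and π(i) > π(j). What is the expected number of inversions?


Write X = Σ X_I over the C(204, 2) = 20706 pairs i < j, with X_I the indicator of one inversion.
There are 20706 indicators.
For each fixed pair i < j, the values π(i) and π(j) are two distinct elements of {1, …, 204} in uniformly random order; by symmetry P[π(i) > π(j)] = 1/2.
By linearity: E[X] = 20706 · (1/2) = C(204, 2) · (1/2) = 20706/2 = 10353 ≈ 10353.000.

E[X] = 10353 = 10353.000.


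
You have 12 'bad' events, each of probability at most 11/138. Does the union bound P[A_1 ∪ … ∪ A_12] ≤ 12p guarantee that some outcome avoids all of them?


Union bound: P[∪_{i=1}^{12} A_i] ≤ Σ_i P[A_i] ≤ 12·p = 12·(11/138) = 22/23.
Numerically: 22/23 ≈ 0.95652.
Is 22/23 < 1? YES.
Since P[∪ A_i] ≤ 22/23 < 1, the complement has P[∩ A_i^c] ≥ 1 − 22/23 = 1/23 > 0, so some outcome avoids every A_i.

12·p = 22/23 ≈ 0.95652; existence CERTIFIED by the union bound.


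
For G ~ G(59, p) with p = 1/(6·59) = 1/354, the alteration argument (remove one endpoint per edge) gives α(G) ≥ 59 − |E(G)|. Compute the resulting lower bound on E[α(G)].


E[|E(G)|] = C(59, 2)·p = 1711 · (1/354) = 29/6.
E[α(G)] ≥ n − E[|E(G)|] = 59 − 29/6 = 325/6.
Numerically: ≈ 54.167.
(This is only a lower bound; the true E[α(G)] may be larger.)

E[α(G)] ≥ 325/6 ≈ 54.167.


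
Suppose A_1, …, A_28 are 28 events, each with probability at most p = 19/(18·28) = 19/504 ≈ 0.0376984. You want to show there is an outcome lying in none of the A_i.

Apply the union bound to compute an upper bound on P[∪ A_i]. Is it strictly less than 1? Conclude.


Union bound: P[∪_{i=1}^{28} A_i] ≤ Σ_i P[A_i] ≤ 28·p = 28·(19/504) = 19/18.
Numerically: 19/18 ≈ 1.0555556.
Is 19/18 < 1? NO.
Since the bound 19/18 is ≥ 1, the union bound is uninformative here; it does NOT by itself certify existence.

28·p = 19/18 ≈ 1.0555556; existence NOT certified by the union bound.


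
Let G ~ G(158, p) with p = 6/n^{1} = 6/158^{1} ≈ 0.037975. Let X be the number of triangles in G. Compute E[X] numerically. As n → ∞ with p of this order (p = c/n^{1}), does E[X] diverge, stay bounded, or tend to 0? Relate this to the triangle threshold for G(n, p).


Number of potential triangles: C(158, 3) = 644956.
Each occurs with probability p³ ≈ (0.037975)³ ≈ 5.4762402e-05.
By linearity: E[X] = C(158, 3)·p³ ≈ 644956 · 5.4762402e-05 ≈ 35.31934.
Here α = 1, so p = 6/n is exactly at the triangle threshold p ~ 1/n. Asymptotically E[X] → c³/6 = 6³/6 = 36 ≈ 36.00000, a bounded constant. In this regime the triangle count is asymptotically Poisson(c³/6).

E[X] ≈ 35.31934; in regime p = Θ(1/n^{1}) E[X] stays bounded (at the triangle threshold p ~ 1/n).
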